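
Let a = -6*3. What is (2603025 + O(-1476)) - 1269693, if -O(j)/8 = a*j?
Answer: 1120788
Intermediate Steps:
a = -18
O(j) = 144*j (O(j) = -(-144)*j = 144*j)
(2603025 + O(-1476)) - 1269693 = (2603025 + 144*(-1476)) - 1269693 = (2603025 - 212544) - 1269693 = 2390481 - 1269693 = 1120788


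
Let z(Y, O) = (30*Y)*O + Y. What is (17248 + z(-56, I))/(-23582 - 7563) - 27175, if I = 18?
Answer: -846352327/31145 ≈ -27175.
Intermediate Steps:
z(Y, O) = Y + 30*O*Y (z(Y, O) = 30*O*Y + Y = Y + 30*O*Y)
(17248 + z(-56, I))/(-23582 - 7563) - 27175 = (17248 - 56*(1 + 30*18))/(-23582 - 7563) - 27175 = (17248 - 56*(1 + 540))/(-31145) - 27175 = (17248 - 56*541)*(-1/31145) - 27175 = (17248 - 30296)*(-1/31145) - 27175 = -13048*(-1/31145) - 27175 = 13048/31145 - 27175 = -846352327/31145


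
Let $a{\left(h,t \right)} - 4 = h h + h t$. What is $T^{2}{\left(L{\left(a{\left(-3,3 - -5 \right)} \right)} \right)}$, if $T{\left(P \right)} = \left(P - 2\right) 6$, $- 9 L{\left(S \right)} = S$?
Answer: $\frac{196}{9} \approx 21.778$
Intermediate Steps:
$a{\left(h,t \right)} = 4 + h^{2} + h t$ ($a{\left(h,t \right)} = 4 + \left(h h + h t\right) = 4 + \left(h^{2} + h t\right) = 4 + h^{2} + h t$)
$L{\left(S \right)} = - \frac{S}{9}$
$T{\left(P \right)} = -12 + 6 P$ ($T{\left(P \right)} = \left(-2 + P\right) 6 = -12 + 6 P$)
$T^{2}{\left(L{\left(a{\left(-3,3 - -5 \right)} \right)} \right)} = \left(-12 + 6 \left(- \frac{4 + \left(-3\right)^{2} - 3 \left(3 - -5\right)}{9}\right)\right)^{2} = \left(-12 + 6 \left(- \frac{4 + 9 - 3 \left(3 + 5\right)}{9}\right)\right)^{2} = \left(-12 + 6 \left(- \frac{4 + 9 - 24}{9}\right)\right)^{2} = \left(-12 + 6 \left(\left(- \frac{1}{9}\right) \left(-11\right)\right)\right)^{2} = \left(-12 + 6 \cdot \frac{11}{9}\right)^{2} = \left(-12 + \frac{22}{3}\right)^{2} = \left(- \frac{14}{3}\right)^{2} = \frac{196}{9}$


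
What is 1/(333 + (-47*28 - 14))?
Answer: -1/997 ≈ -0.0010030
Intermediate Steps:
1/(333 + (-47*28 - 14)) = 1/(333 + (-1316 - 14)) = 1/(333 - 1330) = 1/(-997) = -1/997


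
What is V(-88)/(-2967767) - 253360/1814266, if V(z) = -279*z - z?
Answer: -36209861880/244741762001 ≈ -0.14795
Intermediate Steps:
V(z) = -280*z
V(-88)/(-2967767) - 253360/1814266 = -280*(-88)/(-2967767) - 253360/1814266 = 24640*(-1/2967767) - 253360*1/1814266 = -2240/269797 - 126680/907133 = -36209861880/244741762001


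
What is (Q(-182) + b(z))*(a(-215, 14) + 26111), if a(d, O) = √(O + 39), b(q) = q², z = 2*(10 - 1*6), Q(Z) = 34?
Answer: 2558878 + 98*√53 ≈ 2.5596e+6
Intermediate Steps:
z = 8 (z = 2*(10 - 6) = 2*4 = 8)
a(d, O) = √(39 + O)
(Q(-182) + b(z))*(a(-215, 14) + 26111) = (34 + 8²)*(√(39 + 14) + 26111) = (34 + 64)*(√53 + 26111) = 98*(26111 + √53) = 2558878 + 98*√53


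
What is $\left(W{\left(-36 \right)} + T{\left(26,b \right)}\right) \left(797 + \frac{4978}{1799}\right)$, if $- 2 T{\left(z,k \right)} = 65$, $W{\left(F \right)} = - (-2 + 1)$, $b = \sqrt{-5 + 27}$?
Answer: $- \frac{12949029}{514} \approx -25193.0$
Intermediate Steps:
$b = \sqrt{22} \approx 4.6904$
$W{\left(F \right)} = 1$ ($W{\left(F \right)} = \left(-1\right) \left(-1\right) = 1$)
$T{\left(z,k \right)} = - \frac{65}{2}$ ($T{\left(z,k \right)} = \left(- \frac{1}{2}\right) 65 = - \frac{65}{2}$)
$\left(W{\left(-36 \right)} + T{\left(26,b \right)}\right) \left(797 + \frac{4978}{1799}\right) = \left(1 - \frac{65}{2}\right) \left(797 + \frac{4978}{1799}\right) = - \frac{63 \left(797 + 4978 \cdot \frac{1}{1799}\right)}{2} = - \frac{63 \left(797 + \frac{4978}{1799}\right)}{2} = \left(- \frac{63}{2}\right) \frac{1438781}{1799} = - \frac{12949029}{514}$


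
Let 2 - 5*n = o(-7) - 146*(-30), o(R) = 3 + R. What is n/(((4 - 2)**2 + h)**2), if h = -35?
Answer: -4374/4805 ≈ -0.91030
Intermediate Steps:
n = -4374/5 (n = 2/5 - ((3 - 7) - 146*(-30))/5 = 2/5 - (-4 + 4380)/5 = 2/5 - 1/5*4376 = 2/5 - 4376/5 = -4374/5 ≈ -874.80)
n/(((4 - 2)**2 + h)**2) = -4374/(5*((4 - 2)**2 - 35)**2) = -4374/(5*(2**2 - 35)**2) = -4374/(5*(4 - 35)**2) = -4374/(5*((-31)**2)) = -4374/5/961 = -4374/5*1/961 = -4374/4805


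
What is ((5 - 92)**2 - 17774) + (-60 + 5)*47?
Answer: -12790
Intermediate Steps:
((5 - 92)**2 - 17774) + (-60 + 5)*47 = ((-87)**2 - 17774) - 55*47 = (7569 - 17774) - 2585 = -10205 - 2585 = -12790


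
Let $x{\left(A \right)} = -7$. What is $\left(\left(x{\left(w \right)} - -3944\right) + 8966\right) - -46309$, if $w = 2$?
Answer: $59212$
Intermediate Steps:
$\left(\left(x{\left(w \right)} - -3944\right) + 8966\right) - -46309 = \left(\left(-7 - -3944\right) + 8966\right) - -46309 = \left(\left(-7 + 3944\right) + 8966\right) + 46309 = \left(3937 + 8966\right) + 46309 = 12903 + 46309 = 59212$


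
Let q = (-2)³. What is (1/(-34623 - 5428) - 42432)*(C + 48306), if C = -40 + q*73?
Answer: -81032890381506/40051 ≈ -2.0232e+9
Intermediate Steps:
q = -8
C = -624 (C = -40 - 8*73 = -40 - 584 = -624)
(1/(-34623 - 5428) - 42432)*(C + 48306) = (1/(-34623 - 5428) - 42432)*(-624 + 48306) = (1/(-40051) - 42432)*47682 = (-1/40051 - 42432)*47682 = -1699444033/40051*47682 = -81032890381506/40051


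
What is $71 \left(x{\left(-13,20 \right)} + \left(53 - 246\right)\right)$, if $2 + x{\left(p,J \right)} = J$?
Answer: $-12425$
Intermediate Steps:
$x{\left(p,J \right)} = -2 + J$
$71 \left(x{\left(-13,20 \right)} + \left(53 - 246\right)\right) = 71 \left(\left(-2 + 20\right) + \left(53 - 246\right)\right) = 71 \left(18 - 193\right) = 71 \left(-175\right) = -12425$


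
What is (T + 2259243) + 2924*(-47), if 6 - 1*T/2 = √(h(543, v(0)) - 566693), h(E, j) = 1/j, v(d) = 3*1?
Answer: 2121827 - 2*I*√5100234/3 ≈ 2.1218e+6 - 1505.6*I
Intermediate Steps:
v(d) = 3
T = 12 - 2*I*√5100234/3 (T = 12 - 2*√(1/3 - 566693) = 12 - 2*√(⅓ - 566693) = 12 - 2*I*√5100234/3 ≈ 12.0 - 1505.6*I)
(T + 2259243) + 2924*(-47) = ((12 - 2*I*√5100234/3) + 2259243) + 2924*(-47) = (2259255 - 2*I*√5100234/3) - 137428 = 2121827 - 2*I*√5100234/3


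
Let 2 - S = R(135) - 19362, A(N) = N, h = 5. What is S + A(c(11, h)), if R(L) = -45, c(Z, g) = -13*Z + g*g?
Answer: 19291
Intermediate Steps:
c(Z, g) = g² - 13*Z (c(Z, g) = -13*Z + g² = g² - 13*Z)
S = 19409 (S = 2 - (-45 - 19362) = 2 - 1*(-19407) = 2 + 19407 = 19409)
S + A(c(11, h)) = 19409 + (5² - 13*11) = 19409 + (25 - 143) = 19409 - 118 = 19291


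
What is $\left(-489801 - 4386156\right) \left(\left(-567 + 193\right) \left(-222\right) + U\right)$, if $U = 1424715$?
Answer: $-7351690035051$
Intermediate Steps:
$\left(-489801 - 4386156\right) \left(\left(-567 + 193\right) \left(-222\right) + U\right) = \left(-489801 - 4386156\right) \left(\left(-567 + 193\right) \left(-222\right) + 1424715\right) = - 4875957 \left(\left(-374\right) \left(-222\right) + 1424715\right) = - 4875957 \left(83028 + 1424715\right) = \left(-4875957\right) 1507743 = -7351690035051$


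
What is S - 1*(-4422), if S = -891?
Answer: 3531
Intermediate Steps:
S - 1*(-4422) = -891 - 1*(-4422) = -891 + 4422 = 3531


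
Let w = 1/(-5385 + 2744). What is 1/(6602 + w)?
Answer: 2641/17435881 ≈ 0.00015147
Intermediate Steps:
w = -1/2641 (w = 1/(-2641) = -1/2641 ≈ -0.00037864)
1/(6602 + w) = 1/(6602 - 1/2641) = 1/(17435881/2641) = 2641/17435881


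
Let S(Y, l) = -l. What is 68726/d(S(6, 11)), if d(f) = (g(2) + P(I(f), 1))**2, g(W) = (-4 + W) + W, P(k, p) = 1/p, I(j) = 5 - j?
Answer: 68726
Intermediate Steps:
g(W) = -4 + 2*W
d(f) = 1 (d(f) = ((-4 + 2*2) + 1/1)**2 = ((-4 + 4) + 1)**2 = (0 + 1)**2 = 1**2 = 1)
68726/d(S(6, 11)) = 68726/1 = 68726*1 = 68726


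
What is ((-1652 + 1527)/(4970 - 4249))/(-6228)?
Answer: 125/4490388 ≈ 2.7837e-5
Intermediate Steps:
((-1652 + 1527)/(4970 - 4249))/(-6228) = -125/721*(-1/6228) = 125/4490388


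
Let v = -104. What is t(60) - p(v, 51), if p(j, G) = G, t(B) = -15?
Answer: -66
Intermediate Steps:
t(60) - p(v, 51) = -15 - 1*51 = -15 - 51 = -66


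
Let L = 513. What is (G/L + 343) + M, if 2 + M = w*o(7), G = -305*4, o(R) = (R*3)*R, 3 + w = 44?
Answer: 3265564/513 ≈ 6365.6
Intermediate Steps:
w = 41 (w = -3 + 44 = 41)
o(R) = 3*R² (o(R) = (3*R)*R = 3*R²)
G = -1220
M = 6025 (M = -2 + 41*(3*7²) = -2 + 41*(3*49) = -2 + 41*147 = -2 + 6027 = 6025)
(G/L + 343) + M = (-1220/513 + 343) + 6025 = 174739/513 + 6025 = 3265564/513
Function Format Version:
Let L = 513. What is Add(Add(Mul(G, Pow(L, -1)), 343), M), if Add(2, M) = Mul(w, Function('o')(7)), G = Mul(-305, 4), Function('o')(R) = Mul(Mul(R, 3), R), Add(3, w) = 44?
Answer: Rational(3265564, 513) ≈ 6365.6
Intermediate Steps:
w = 41 (w = Add(-3, 44) = 41)
Function('o')(R) = Mul(3, Pow(R, 2)) (Function('o')(R) = Mul(Mul(3, R), R) = Mul(3, Pow(R, 2)))
G = -1220
M = 6025 (M = Add(-2, Mul(41, Mul(3, Pow(7, 2)))) = Add(-2, Mul(41, Mul(3, 49))) = Add(-2, Mul(41, 147)) = Add(-2, 6027) = 6025)
Add(Add(Mul(G, Pow(L, -1)), 343), M) = Add(Add(Mul(-1220, Pow(513, -1)), 343), 6025) = Add(Add(Mul(-1220, Rational(1, 513)), 343), 6025) = Add(Add(Rational(-1220, 513), 343), 6025) = Add(Rational(174739, 513), 6025) = Rational(3265564, 513)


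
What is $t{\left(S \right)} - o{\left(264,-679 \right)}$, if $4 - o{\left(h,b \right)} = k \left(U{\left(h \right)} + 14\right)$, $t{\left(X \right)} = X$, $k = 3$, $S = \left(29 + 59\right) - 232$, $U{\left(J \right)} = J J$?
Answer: $208982$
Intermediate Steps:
$U{\left(J \right)} = J^{2}$
$S = -144$ ($S = 88 - 232 = -144$)
$o{\left(h,b \right)} = -38 - 3 h^{2}$ ($o{\left(h,b \right)} = 4 - 3 \left(h^{2} + 14\right) = 4 - 3 \left(14 + h^{2}\right) = 4 - \left(42 + 3 h^{2}\right) = -38 - 3 h^{2}$)
$t{\left(S \right)} - o{\left(264,-679 \right)} = -144 - \left(-38 - 3 \cdot 264^{2}\right) = -144 - \left(-38 - 209088\right) = -144 - -209126 = -144 + 209126 = 208982$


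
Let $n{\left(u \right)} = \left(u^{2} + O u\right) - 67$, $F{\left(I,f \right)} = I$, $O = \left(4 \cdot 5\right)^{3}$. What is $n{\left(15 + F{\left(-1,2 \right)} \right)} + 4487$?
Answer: $116616$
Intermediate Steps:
$O = 8000$ ($O = 20^{3} = 8000$)
$n{\left(u \right)} = -67 + u^{2} + 8000 u$ ($n{\left(u \right)} = \left(u^{2} + 8000 u\right) - 67 = -67 + u^{2} + 8000 u$)
$n{\left(15 + F{\left(-1,2 \right)} \right)} + 4487 = \left(-67 + \left(15 - 1\right)^{2} + 8000 \left(15 - 1\right)\right) + 4487 = \left(-67 + 14^{2} + 8000 \cdot 14\right) + 4487 = \left(-67 + 196 + 112000\right) + 4487 = 112129 + 4487 = 116616$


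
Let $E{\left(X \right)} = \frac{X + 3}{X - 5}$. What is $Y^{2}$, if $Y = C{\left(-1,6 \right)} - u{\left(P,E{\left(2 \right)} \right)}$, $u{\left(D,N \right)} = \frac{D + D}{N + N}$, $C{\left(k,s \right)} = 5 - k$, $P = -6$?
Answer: $\frac{144}{25} \approx 5.76$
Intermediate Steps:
$E{\left(X \right)} = \frac{3 + X}{-5 + X}$
$u{\left(D,N \right)} = \frac{D}{N}$ ($u{\left(D,N \right)} = \frac{2 D}{2 N} = 2 D \frac{1}{2 N} = \frac{D}{N}$)
$Y = \frac{12}{5}$ ($Y = \left(5 - -1\right) - - \frac{6}{\frac{1}{-5 + 2} \left(3 + 2\right)} = \left(5 + 1\right) - - \frac{6}{\frac{1}{-3} \cdot 5} = 6 - - \frac{6}{\left(- \frac{1}{3}\right) 5} = 6 - - \frac{6}{- \frac{5}{3}} = 6 - \left(-6\right) \left(- \frac{3}{5}\right) = 6 - \frac{18}{5} = \frac{12}{5} \approx 2.4$)
$Y^{2} = \left(\frac{12}{5}\right)^{2} = \frac{144}{25}$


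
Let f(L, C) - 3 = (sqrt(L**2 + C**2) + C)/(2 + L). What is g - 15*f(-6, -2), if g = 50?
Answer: -5/2 + 15*sqrt(10)/2 ≈ 21.217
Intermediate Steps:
f(L, C) = 3 + (C + sqrt(C**2 + L**2))/(2 + L) (f(L, C) = 3 + (sqrt(L**2 + C**2) + C)/(2 + L) = 3 + (sqrt(C**2 + L**2) + C)/(2 + L) = 3 + (C + sqrt(C**2 + L**2))/(2 + L))
g - 15*f(-6, -2) = 50 - 15*(6 - 2 + sqrt((-2)**2 + (-6)**2) + 3*(-6))/(2 - 6) = 50 - 15*(6 - 2 + sqrt(4 + 36) - 18)/(-4) = 50 - (-15)*(6 - 2 + sqrt(40) - 18)/4 = 50 - (-15)*(6 - 2 + 2*sqrt(10) - 18)/4 = 50 - (-15)*(-14 + 2*sqrt(10))/4 = 50 - 15*(7/2 - sqrt(10)/2) = 50 + (-105/2 + 15*sqrt(10)/2) = -5/2 + 15*sqrt(10)/2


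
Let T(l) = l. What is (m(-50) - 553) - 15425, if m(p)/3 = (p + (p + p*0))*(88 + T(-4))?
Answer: -41178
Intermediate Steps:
m(p) = 504*p (m(p) = 3*((p + (p + p*0))*(88 - 4)) = 3*((p + (p + 0))*84) = 3*((p + p)*84) = 3*((2*p)*84) = 3*(168*p) = 504*p)
(m(-50) - 553) - 15425 = (504*(-50) - 553) - 15425 = (-25200 - 553) - 15425 = -25753 - 15425 = -41178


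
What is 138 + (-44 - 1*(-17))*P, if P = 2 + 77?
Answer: -1995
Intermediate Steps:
P = 79
138 + (-44 - 1*(-17))*P = 138 + (-44 - 1*(-17))*79 = 138 + (-44 + 17)*79 = 138 - 27*79 = 138 - 2133 = -1995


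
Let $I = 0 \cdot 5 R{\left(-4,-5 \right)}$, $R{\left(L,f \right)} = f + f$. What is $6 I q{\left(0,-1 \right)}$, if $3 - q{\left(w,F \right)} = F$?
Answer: $0$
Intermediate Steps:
$q{\left(w,F \right)} = 3 - F$
$R{\left(L,f \right)} = 2 f$
$I = 0$ ($I = 0 \cdot 5 \cdot 2 \left(-5\right) = 0 \left(-10\right) = 0$)
$6 I q{\left(0,-1 \right)} = 6 \cdot 0 \left(3 - -1\right) = 0 \left(3 + 1\right) = 0 \cdot 4 = 0$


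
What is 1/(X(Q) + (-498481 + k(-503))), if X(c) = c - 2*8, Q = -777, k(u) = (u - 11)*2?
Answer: -1/500302 ≈ -1.9988e-6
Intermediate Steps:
k(u) = -22 + 2*u (k(u) = (-11 + u)*2 = -22 + 2*u)
X(c) = -16 + c (X(c) = c - 16 = -16 + c)
1/(X(Q) + (-498481 + k(-503))) = 1/((-16 - 777) + (-498481 + (-22 + 2*(-503)))) = 1/(-793 + (-498481 + (-22 - 1006))) = 1/(-793 + (-498481 - 1028)) = 1/(-793 - 499509) = 1/(-500302) = -1/500302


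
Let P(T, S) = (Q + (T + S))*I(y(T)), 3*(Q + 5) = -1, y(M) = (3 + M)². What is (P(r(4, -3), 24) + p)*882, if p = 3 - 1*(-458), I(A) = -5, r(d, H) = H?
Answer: 337512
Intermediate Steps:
Q = -16/3 (Q = -5 + (⅓)*(-1) = -5 - ⅓ = -16/3 ≈ -5.3333)
P(T, S) = 80/3 - 5*S - 5*T (P(T, S) = (-16/3 + (T + S))*(-5) = (-16/3 + (S + T))*(-5) = (-16/3 + S + T)*(-5) = 80/3 - 5*S - 5*T)
p = 461 (p = 3 + 458 = 461)
(P(r(4, -3), 24) + p)*882 = ((80/3 - 5*24 - 5*(-3)) + 461)*882 = ((80/3 - 120 + 15) + 461)*882 = (-235/3 + 461)*882 = (1148/3)*882 = 337512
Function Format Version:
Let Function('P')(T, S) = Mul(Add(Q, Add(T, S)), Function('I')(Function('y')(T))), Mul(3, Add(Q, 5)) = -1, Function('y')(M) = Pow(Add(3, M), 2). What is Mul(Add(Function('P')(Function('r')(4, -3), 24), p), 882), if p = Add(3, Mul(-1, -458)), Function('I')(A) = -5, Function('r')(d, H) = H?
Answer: 337512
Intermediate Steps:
Q = Rational(-16, 3) (Q = Add(-5, Mul(Rational(1, 3), -1)) = Add(-5, Rational(-1, 3)) = Rational(-16, 3) ≈ -5.3333)
Function('P')(T, S) = Add(Rational(80, 3), Mul(-5, S), Mul(-5, T)) (Function('P')(T, S) = Mul(Add(Rational(-16, 3), Add(T, S)), -5) = Mul(Add(Rational(-16, 3), Add(S, T)), -5) = Mul(Add(Rational(-16, 3), S, T), -5) = Add(Rational(80, 3), Mul(-5, S), Mul(-5, T)))
p = 461 (p = Add(3, 458) = 461)
Mul(Add(Function('P')(Function('r')(4, -3), 24), p), 882) = Mul(Add(Add(Rational(80, 3), Mul(-5, 24), Mul(-5, -3)), 461), 882) = Mul(Add(Add(Rational(80, 3), -120, 15), 461), 882) = Mul(Add(Rational(-235, 3), 461), 882) = Mul(Rational(1148, 3), 882) = 337512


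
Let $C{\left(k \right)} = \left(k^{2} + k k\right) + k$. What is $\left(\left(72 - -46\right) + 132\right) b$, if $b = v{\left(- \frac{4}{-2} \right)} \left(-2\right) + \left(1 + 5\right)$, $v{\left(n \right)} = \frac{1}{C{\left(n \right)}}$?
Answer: $1450$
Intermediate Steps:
$C{\left(k \right)} = k + 2 k^{2}$ ($C{\left(k \right)} = \left(k^{2} + k^{2}\right) + k = 2 k^{2} + k = k + 2 k^{2}$)
$v{\left(n \right)} = \frac{1}{n \left(1 + 2 n\right)}$
$b = \frac{29}{5}$ ($b = \frac{1}{- \frac{4}{-2} \left(1 + 2 \left(- \frac{4}{-2}\right)\right)} \left(-2\right) + \left(1 + 5\right) = \frac{1}{\left(-4\right) \left(- \frac{1}{2}\right) \left(1 + 2 \left(\left(-4\right) \left(- \frac{1}{2}\right)\right)\right)} \left(-2\right) + 6 = \frac{1}{2 \left(1 + 2 \cdot 2\right)} \left(-2\right) + 6 = \frac{1}{2 \left(1 + 4\right)} \left(-2\right) + 6 = \frac{1}{2 \cdot 5} \left(-2\right) + 6 = \frac{1}{2} \cdot \frac{1}{5} \left(-2\right) + 6 = \frac{1}{10} \left(-2\right) + 6 = - \frac{1}{5} + 6 = \frac{29}{5} \approx 5.8$)
$\left(\left(72 - -46\right) + 132\right) b = \left(\left(72 - -46\right) + 132\right) \frac{29}{5} = \left(\left(72 + 46\right) + 132\right) \frac{29}{5} = \left(118 + 132\right) \frac{29}{5} = 250 \cdot \frac{29}{5} = 1450$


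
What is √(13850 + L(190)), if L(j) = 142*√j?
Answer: √(13850 + 142*√190) ≈ 125.73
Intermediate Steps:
√(13850 + L(190)) = √(13850 + 142*√190)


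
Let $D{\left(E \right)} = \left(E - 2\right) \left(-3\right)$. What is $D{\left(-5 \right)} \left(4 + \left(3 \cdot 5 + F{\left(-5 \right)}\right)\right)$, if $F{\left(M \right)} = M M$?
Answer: $924$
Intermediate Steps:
$F{\left(M \right)} = M^{2}$
$D{\left(E \right)} = 6 - 3 E$ ($D{\left(E \right)} = \left(-2 + E\right) \left(-3\right) = 6 - 3 E$)
$D{\left(-5 \right)} \left(4 + \left(3 \cdot 5 + F{\left(-5 \right)}\right)\right) = \left(6 - -15\right) \left(4 + \left(3 \cdot 5 + \left(-5\right)^{2}\right)\right) = \left(6 + 15\right) \left(4 + \left(15 + 25\right)\right) = 21 \left(4 + 40\right) = 21 \cdot 44 = 924$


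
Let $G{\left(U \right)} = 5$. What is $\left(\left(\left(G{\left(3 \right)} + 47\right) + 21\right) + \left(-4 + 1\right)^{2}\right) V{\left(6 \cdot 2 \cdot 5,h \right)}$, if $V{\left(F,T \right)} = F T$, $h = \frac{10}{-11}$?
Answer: $- \frac{49200}{11} \approx -4472.7$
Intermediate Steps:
$h = - \frac{10}{11}$ ($h = 10 \left(- \frac{1}{11}\right) = - \frac{10}{11} \approx -0.90909$)
$\left(\left(\left(G{\left(3 \right)} + 47\right) + 21\right) + \left(-4 + 1\right)^{2}\right) V{\left(6 \cdot 2 \cdot 5,h \right)} = \left(\left(\left(5 + 47\right) + 21\right) + \left(-4 + 1\right)^{2}\right) 6 \cdot 2 \cdot 5 \left(- \frac{10}{11}\right) = \left(\left(52 + 21\right) + \left(-3\right)^{2}\right) 12 \cdot 5 \left(- \frac{10}{11}\right) = \left(73 + 9\right) 60 \left(- \frac{10}{11}\right) = 82 \left(- \frac{600}{11}\right) = - \frac{49200}{11}$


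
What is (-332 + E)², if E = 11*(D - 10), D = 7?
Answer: 133225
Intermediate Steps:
E = -33 (E = 11*(7 - 10) = 11*(-3) = -33)
(-332 + E)² = (-332 - 33)² = (-365)² = 133225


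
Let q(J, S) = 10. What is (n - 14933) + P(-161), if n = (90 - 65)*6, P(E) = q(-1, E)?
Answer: -14773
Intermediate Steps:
P(E) = 10
n = 150 (n = 25*6 = 150)
(n - 14933) + P(-161) = (150 - 14933) + 10 = -14783 + 10 = -14773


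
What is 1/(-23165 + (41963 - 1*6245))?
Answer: 1/12553 ≈ 7.9662e-5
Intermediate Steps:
1/(-23165 + (41963 - 1*6245)) = 1/(-23165 + (41963 - 6245)) = 1/(-23165 + 35718) = 1/12553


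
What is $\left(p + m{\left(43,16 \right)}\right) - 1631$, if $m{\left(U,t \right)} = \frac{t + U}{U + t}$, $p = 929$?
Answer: $-701$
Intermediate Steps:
$m{\left(U,t \right)} = 1$ ($m{\left(U,t \right)} = \frac{U + t}{U + t} = 1$)
$\left(p + m{\left(43,16 \right)}\right) - 1631 = \left(929 + 1\right) - 1631 = 930 - 1631 = -701$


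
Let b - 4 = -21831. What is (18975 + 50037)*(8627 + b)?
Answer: -910958400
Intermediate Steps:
b = -21827 (b = 4 - 21831 = -21827)
(18975 + 50037)*(8627 + b) = (18975 + 50037)*(8627 - 21827) = 69012*(-13200) = -910958400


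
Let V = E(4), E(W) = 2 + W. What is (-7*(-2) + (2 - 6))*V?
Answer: 60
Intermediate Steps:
V = 6 (V = 2 + 4 = 6)
(-7*(-2) + (2 - 6))*V = (-7*(-2) + (2 - 6))*6 = (14 - 4)*6 = 10*6 = 60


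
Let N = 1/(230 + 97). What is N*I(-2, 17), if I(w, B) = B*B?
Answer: 289/327 ≈ 0.88379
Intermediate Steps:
I(w, B) = B²
N = 1/327 ≈ 0.0030581
N*I(-2, 17) = (1/327)*17² = (1/327)*289 = 289/327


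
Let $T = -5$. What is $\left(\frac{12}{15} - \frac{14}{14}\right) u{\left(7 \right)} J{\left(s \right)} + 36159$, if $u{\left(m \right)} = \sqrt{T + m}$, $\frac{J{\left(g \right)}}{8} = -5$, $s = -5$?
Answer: $36159 + 8 \sqrt{2} \approx 36170.0$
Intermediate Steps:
$J{\left(g \right)} = -40$ ($J{\left(g \right)} = 8 \left(-5\right) = -40$)
$u{\left(m \right)} = \sqrt{-5 + m}$
$\left(\frac{12}{15} - \frac{14}{14}\right) u{\left(7 \right)} J{\left(s \right)} + 36159 = \left(\frac{12}{15} - \frac{14}{14}\right) \sqrt{-5 + 7} \left(-40\right) + 36159 = \left(12 \cdot \frac{1}{15} - 1\right) \sqrt{2} \left(-40\right) + 36159 = \left(\frac{4}{5} - 1\right) \sqrt{2} \left(-40\right) + 36159 = - \frac{\sqrt{2}}{5} \left(-40\right) + 36159 = 8 \sqrt{2} + 36159 = 36159 + 8 \sqrt{2}$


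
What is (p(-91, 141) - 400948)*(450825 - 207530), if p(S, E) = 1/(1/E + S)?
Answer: -250309826492479/2566 ≈ -9.7549e+10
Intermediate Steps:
p(S, E) = 1/(S + 1/E)
(p(-91, 141) - 400948)*(450825 - 207530) = (141/(1 + 141*(-91)) - 400948)*(450825 - 207530) = (141/(1 - 12831) - 400948)*243295 = (141/(-12830) - 400948)*243295 = (141*(-1/12830) - 400948)*243295 = (-141/12830 - 400948)*243295 = -5144162981/12830*243295 = -250309826492479/2566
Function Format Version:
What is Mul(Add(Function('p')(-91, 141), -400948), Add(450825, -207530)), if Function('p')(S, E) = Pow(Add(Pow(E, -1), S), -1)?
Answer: Rational(-250309826492479, 2566) ≈ -9.7549e+10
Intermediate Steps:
Function('p')(S, E) = Pow(Add(S, Pow(E, -1)), -1)
Mul(Add(Function('p')(-91, 141), -400948), Add(450825, -207530)) = Mul(Add(Mul(141, Pow(Add(1, Mul(141, -91)), -1)), -400948), Add(450825, -207530)) = Mul(Add(Mul(141, Pow(Add(1, -12831), -1)), -400948), 243295) = Mul(Add(Mul(141, Pow(-12830, -1)), -400948), 243295) = Mul(Add(Mul(141, Rational(-1, 12830)), -400948), 243295) = Mul(Add(Rational(-141, 12830), -400948), 243295) = Mul(Rational(-5144162981, 12830), 243295) = Rational(-250309826492479, 2566)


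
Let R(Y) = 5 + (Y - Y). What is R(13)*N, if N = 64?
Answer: 320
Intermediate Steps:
R(Y) = 5 (R(Y) = 5 + 0 = 5)
R(13)*N = 5*64 = 320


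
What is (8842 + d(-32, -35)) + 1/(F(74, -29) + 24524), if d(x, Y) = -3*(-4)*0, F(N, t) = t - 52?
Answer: 216125007/24443 ≈ 8842.0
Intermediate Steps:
F(N, t) = -52 + t
d(x, Y) = 0 (d(x, Y) = 12*0 = 0)
(8842 + d(-32, -35)) + 1/(F(74, -29) + 24524) = (8842 + 0) + 1/((-52 - 29) + 24524) = 8842 + 1/(-81 + 24524) = 8842 + 1/24443 = 216125007/24443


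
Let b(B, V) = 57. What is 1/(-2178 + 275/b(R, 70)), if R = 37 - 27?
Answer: -57/123871 ≈ -0.00046016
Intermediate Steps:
R = 10
1/(-2178 + 275/b(R, 70)) = 1/(-2178 + 275/57) = 1/(-123871/57) = -57/123871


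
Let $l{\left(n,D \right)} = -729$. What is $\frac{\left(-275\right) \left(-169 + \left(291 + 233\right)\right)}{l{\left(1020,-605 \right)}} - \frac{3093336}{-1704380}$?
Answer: $\frac{42161284861}{310623255} \approx 135.73$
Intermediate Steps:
$\frac{\left(-275\right) \left(-169 + \left(291 + 233\right)\right)}{l{\left(1020,-605 \right)}} - \frac{3093336}{-1704380} = \frac{\left(-275\right) \left(-169 + \left(291 + 233\right)\right)}{-729} - \frac{3093336}{-1704380} = - 275 \left(-169 + 524\right) \left(- \frac{1}{729}\right) - - \frac{773334}{426095} = \left(-275\right) 355 \left(- \frac{1}{729}\right) + \frac{773334}{426095} = \left(-97625\right) \left(- \frac{1}{729}\right) + \frac{773334}{426095} = \frac{97625}{729} + \frac{773334}{426095} = \frac{42161284861}{310623255}$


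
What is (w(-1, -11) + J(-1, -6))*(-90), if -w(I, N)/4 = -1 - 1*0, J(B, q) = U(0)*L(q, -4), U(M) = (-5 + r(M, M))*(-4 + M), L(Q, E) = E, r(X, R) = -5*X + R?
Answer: 6840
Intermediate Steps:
r(X, R) = R - 5*X
U(M) = (-5 - 4*M)*(-4 + M) (U(M) = (-5 + (M - 5*M))*(-4 + M) = (-5 - 4*M)*(-4 + M))
J(B, q) = -80 (J(B, q) = (20 - 4*0² + 11*0)*(-4) = (20 - 4*0 + 0)*(-4) = (20 + 0 + 0)*(-4) = 20*(-4) = -80)
w(I, N) = 4 (w(I, N) = -4*(-1 - 1*0) = -4*(-1 + 0) = -4*(-1) = 4)
(w(-1, -11) + J(-1, -6))*(-90) = (4 - 80)*(-90) = -76*(-90) = 6840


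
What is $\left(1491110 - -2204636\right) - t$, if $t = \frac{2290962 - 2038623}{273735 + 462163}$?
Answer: $\frac{2719691837569}{735898} \approx 3.6957 \cdot 10^{6}$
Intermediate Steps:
$t = \frac{252339}{735898} \approx 0.3429$
$\left(1491110 - -2204636\right) - t = \left(1491110 - -2204636\right) - \frac{252339}{735898} = \left(1491110 + 2204636\right) - \frac{252339}{735898} = 3695746 - \frac{252339}{735898} = \frac{2719691837569}{735898}$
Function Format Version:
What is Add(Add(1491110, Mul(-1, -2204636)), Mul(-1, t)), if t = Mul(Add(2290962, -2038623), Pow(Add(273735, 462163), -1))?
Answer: Rational(2719691837569, 735898) ≈ 3.6957e+6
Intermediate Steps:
t = Rational(252339, 735898) (t = Mul(252339, Pow(735898, -1)) = Mul(252339, Rational(1, 735898)) = Rational(252339, 735898) ≈ 0.34290)
Add(Add(1491110, Mul(-1, -2204636)), Mul(-1, t)) = Add(Add(1491110, Mul(-1, -2204636)), Mul(-1, Rational(252339, 735898))) = Add(Add(1491110, 2204636), Rational(-252339, 735898)) = Add(3695746, Rational(-252339, 735898)) = Rational(2719691837569, 735898)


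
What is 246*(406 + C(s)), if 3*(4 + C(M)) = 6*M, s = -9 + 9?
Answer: 98892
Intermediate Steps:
s = 0
C(M) = -4 + 2*M (C(M) = -4 + (6*M)/3 = -4 + 2*M)
246*(406 + C(s)) = 246*(406 + (-4 + 2*0)) = 246*(406 + (-4 + 0)) = 246*(406 - 4) = 246*402 = 98892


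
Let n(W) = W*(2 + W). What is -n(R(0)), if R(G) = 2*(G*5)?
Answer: 0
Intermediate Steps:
R(G) = 10*G (R(G) = 2*(5*G) = 10*G)
-n(R(0)) = -10*0*(2 + 10*0) = -0*(2 + 0) = -0*2 = -1*0 = 0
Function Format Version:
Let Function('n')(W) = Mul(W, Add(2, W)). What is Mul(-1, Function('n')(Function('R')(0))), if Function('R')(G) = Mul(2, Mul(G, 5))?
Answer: 0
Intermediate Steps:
Function('R')(G) = Mul(10, G) (Function('R')(G) = Mul(2, Mul(5, G)) = Mul(10, G))
Mul(-1, Function('n')(Function('R')(0))) = Mul(-1, Mul(Mul(10, 0), Add(2, Mul(10, 0)))) = Mul(-1, Mul(0, Add(2, 0))) = Mul(-1, Mul(0, 2)) = Mul(-1, 0) = 0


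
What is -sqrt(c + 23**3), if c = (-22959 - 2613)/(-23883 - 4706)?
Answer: -sqrt(9945196393715)/28589 ≈ -110.31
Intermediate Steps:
c = 25572/28589 (c = -25572/(-28589) = -25572*(-1/28589) = 25572/28589 ≈ 0.89447)
-sqrt(c + 23**3) = -sqrt(25572/28589 + 23**3) = -sqrt(25572/28589 + 12167) = -sqrt(347867935/28589) = -sqrt(9945196393715)/28589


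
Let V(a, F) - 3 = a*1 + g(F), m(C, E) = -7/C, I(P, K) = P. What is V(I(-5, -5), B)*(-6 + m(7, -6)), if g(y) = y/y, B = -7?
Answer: 7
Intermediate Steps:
g(y) = 1
V(a, F) = 4 + a (V(a, F) = 3 + (a*1 + 1) = 3 + (a + 1) = 3 + (1 + a) = 4 + a)
V(I(-5, -5), B)*(-6 + m(7, -6)) = (4 - 5)*(-6 - 7/7) = -(-6 - 7*⅐) = -(-6 - 1) = -1*(-7) = 7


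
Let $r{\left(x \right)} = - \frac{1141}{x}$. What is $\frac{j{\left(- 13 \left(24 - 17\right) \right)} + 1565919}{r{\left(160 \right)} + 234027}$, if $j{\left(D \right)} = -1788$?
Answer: $\frac{250260960}{37443179} \approx 6.6838$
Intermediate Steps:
$\frac{j{\left(- 13 \left(24 - 17\right) \right)} + 1565919}{r{\left(160 \right)} + 234027} = \frac{-1788 + 1565919}{- \frac{1141}{160} + 234027} = \frac{1564131}{\left(-1141\right) \frac{1}{160} + 234027} = \frac{1564131}{- \frac{1141}{160} + 234027} = \frac{1564131}{\frac{37443179}{160}} = 1564131 \cdot \frac{160}{37443179} = \frac{250260960}{37443179}$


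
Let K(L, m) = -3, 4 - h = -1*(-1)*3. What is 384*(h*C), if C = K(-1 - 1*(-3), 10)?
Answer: -1152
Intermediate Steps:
h = 1 (h = 4 - (-1*(-1))*3 = 4 - 3 = 1)
C = -3
384*(h*C) = 384*(1*(-3)) = 384*(-3) = -1152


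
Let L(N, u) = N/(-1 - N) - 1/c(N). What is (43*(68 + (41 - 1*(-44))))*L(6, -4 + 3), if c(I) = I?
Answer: -94299/14 ≈ -6735.6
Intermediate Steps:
L(N, u) = -1/N + N/(-1 - N) (L(N, u) = N/(-1 - N) - 1/N = -1/N + N/(-1 - N))
(43*(68 + (41 - 1*(-44))))*L(6, -4 + 3) = (43*(68 + (41 - 1*(-44))))*((-1 - 1*6 - 1*6**2)/(6*(1 + 6))) = (43*(68 + (41 + 44)))*((1/6)*(-1 - 6 - 1*36)/7) = (43*(68 + 85))*((1/6)*(1/7)*(-1 - 6 - 36)) = (43*153)*((1/6)*(1/7)*(-43)) = 6579*(-43/42) = -94299/14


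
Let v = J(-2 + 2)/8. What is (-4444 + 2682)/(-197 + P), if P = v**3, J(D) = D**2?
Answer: 1762/197 ≈ 8.9442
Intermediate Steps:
v = 0 (v = (-2 + 2)**2/8 = 0**2*(1/8) = 0*(1/8) = 0)
P = 0 (P = 0**3 = 0)
(-4444 + 2682)/(-197 + P) = (-4444 + 2682)/(-197 + 0) = -1762/(-197) = -1762*(-1/197) = 1762/197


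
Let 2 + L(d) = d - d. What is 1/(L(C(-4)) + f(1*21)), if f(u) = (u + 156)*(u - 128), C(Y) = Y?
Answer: -1/18941 ≈ -5.2796e-5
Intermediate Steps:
L(d) = -2 (L(d) = -2 + (d - d) = -2 + 0 = -2)
f(u) = (-128 + u)*(156 + u) (f(u) = (156 + u)*(-128 + u) = (-128 + u)*(156 + u))
1/(L(C(-4)) + f(1*21)) = 1/(-2 + (-19968 + (1*21)² + 28*(1*21))) = 1/(-2 + (-19968 + 21² + 28*21)) = 1/(-2 + (-19968 + 441 + 588)) = 1/(-2 - 18939) = 1/(-18941) = -1/18941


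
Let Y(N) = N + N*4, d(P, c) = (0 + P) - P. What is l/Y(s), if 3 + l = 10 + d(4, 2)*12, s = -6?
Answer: -7/30 ≈ -0.23333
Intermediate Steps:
d(P, c) = 0 (d(P, c) = P - P = 0)
l = 7 (l = -3 + (10 + 0*12) = -3 + (10 + 0) = -3 + 10 = 7)
Y(N) = 5*N (Y(N) = N + 4*N = 5*N)
l/Y(s) = 7/((5*(-6))) = 7/(-30) = 7*(-1/30) = -7/30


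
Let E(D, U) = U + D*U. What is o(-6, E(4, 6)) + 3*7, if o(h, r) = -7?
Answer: 14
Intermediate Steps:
o(-6, E(4, 6)) + 3*7 = -7 + 3*7 = -7 + 21 = 14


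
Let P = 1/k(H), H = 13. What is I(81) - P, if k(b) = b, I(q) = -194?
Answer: -2523/13 ≈ -194.08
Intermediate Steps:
P = 1/13 ≈ 0.076923
I(81) - P = -194 - 1*1/13 = -194 - 1/13 = -2523/13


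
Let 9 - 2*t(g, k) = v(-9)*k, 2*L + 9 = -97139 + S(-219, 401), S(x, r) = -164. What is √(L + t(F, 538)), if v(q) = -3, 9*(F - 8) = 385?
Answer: I*√191378/2 ≈ 218.73*I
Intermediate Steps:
F = 457/9 (F = 8 + (⅑)*385 = 8 + 385/9 = 457/9 ≈ 50.778)
L = -48656 (L = -9/2 + (-97139 - 164)/2 = -9/2 + (½)*(-97303) = -9/2 - 97303/2 = -48656)
t(g, k) = 9/2 + 3*k/2 (t(g, k) = 9/2 - (-3)*k/2 = 9/2 + 3*k/2)
√(L + t(F, 538)) = √(-48656 + (9/2 + (3/2)*538)) = √(-48656 + (9/2 + 807)) = √(-48656 + 1623/2) = √(-95689/2) = I*√191378/2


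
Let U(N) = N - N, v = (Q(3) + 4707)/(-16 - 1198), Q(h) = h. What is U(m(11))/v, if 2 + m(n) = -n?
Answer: 0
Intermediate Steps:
m(n) = -2 - n
v = -2355/607 (v = (3 + 4707)/(-16 - 1198) = 4710/(-1214) = 4710*(-1/1214) = -2355/607 ≈ -3.8797)
U(N) = 0
U(m(11))/v = 0/(-2355/607) = 0*(-607/2355) = 0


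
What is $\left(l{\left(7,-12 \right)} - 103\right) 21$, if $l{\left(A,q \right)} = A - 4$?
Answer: $-2100$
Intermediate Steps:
$l{\left(A,q \right)} = -4 + A$
$\left(l{\left(7,-12 \right)} - 103\right) 21 = \left(\left(-4 + 7\right) - 103\right) 21 = \left(3 - 103\right) 21 = \left(-100\right) 21 = -2100$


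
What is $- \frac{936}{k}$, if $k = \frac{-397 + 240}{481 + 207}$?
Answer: $\frac{643968}{157} \approx 4101.7$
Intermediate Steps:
$k = - \frac{157}{688} \approx -0.2282$
$- \frac{936}{k} = - \frac{936}{- \frac{157}{688}} = \left(-936\right) \left(- \frac{688}{157}\right) = \frac{643968}{157}$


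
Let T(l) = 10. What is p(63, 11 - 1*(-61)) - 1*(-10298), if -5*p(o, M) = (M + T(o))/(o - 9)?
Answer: 1390189/135 ≈ 10298.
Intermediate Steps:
p(o, M) = -(10 + M)/(5*(-9 + o)) (p(o, M) = -(M + 10)/(5*(o - 9)) = -(10 + M)/(5*(-9 + o)))
p(63, 11 - 1*(-61)) - 1*(-10298) = (-10 - (11 - 1*(-61)))/(5*(-9 + 63)) - 1*(-10298) = (⅕)*(-10 - (11 + 61))/54 + 10298 = (⅕)*(1/54)*(-10 - 1*72) + 10298 = (⅕)*(1/54)*(-10 - 72) + 10298 = (⅕)*(1/54)*(-82) + 10298 = -41/135 + 10298 = 1390189/135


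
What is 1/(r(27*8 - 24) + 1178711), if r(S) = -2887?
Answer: 1/1175824 ≈ 8.5047e-7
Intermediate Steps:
1/(r(27*8 - 24) + 1178711) = 1/(-2887 + 1178711) = 1/1175824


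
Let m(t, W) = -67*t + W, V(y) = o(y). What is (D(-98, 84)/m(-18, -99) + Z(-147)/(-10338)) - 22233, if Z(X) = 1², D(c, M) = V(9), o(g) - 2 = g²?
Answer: -84812428577/3814722 ≈ -22233.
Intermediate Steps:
o(g) = 2 + g²
V(y) = 2 + y²
D(c, M) = 83 (D(c, M) = 2 + 9² = 2 + 81 = 83)
Z(X) = 1
m(t, W) = W - 67*t
(D(-98, 84)/m(-18, -99) + Z(-147)/(-10338)) - 22233 = (83/(-99 - 67*(-18)) + 1/(-10338)) - 22233 = (83/(-99 + 1206) + 1*(-1/10338)) - 22233 = (83/1107 - 1/10338) - 22233 = 285649/3814722 - 22233 = -84812428577/3814722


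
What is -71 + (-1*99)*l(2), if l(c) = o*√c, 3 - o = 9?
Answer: -71 + 594*√2 ≈ 769.04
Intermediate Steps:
o = -6 (o = 3 - 1*9 = 3 - 9 = -6)
l(c) = -6*√c
-71 + (-1*99)*l(2) = -71 + (-1*99)*(-6*√2) = -71 - (-594)*√2 = -71 + 594*√2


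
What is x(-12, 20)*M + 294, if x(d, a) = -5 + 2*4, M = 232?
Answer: 990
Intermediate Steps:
x(d, a) = 3 (x(d, a) = -5 + 8 = 3)
x(-12, 20)*M + 294 = 3*232 + 294 = 696 + 294 = 990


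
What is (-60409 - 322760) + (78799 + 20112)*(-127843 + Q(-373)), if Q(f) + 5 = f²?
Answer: 1115431822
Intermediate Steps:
Q(f) = -5 + f²
(-60409 - 322760) + (78799 + 20112)*(-127843 + Q(-373)) = (-60409 - 322760) + (78799 + 20112)*(-127843 + (-5 + (-373)²)) = -383169 + 98911*(-127843 + (-5 + 139129)) = -383169 + 98911*(-127843 + 139124) = -383169 + 98911*11281 = -383169 + 1115814991 = 1115431822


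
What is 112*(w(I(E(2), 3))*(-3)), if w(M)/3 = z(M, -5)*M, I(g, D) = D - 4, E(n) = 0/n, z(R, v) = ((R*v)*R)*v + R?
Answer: 24192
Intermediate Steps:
z(R, v) = R + R²*v² (z(R, v) = (v*R²)*v + R = R²*v² + R = R + R²*v²)
E(n) = 0
I(g, D) = -4 + D
w(M) = 3*M²*(1 + 25*M) (w(M) = 3*((M*(1 + M*(-5)²))*M) = 3*((M*(1 + M*25))*M) = 3*((M*(1 + 25*M))*M) = 3*(M²*(1 + 25*M)) = 3*M²*(1 + 25*M))
112*(w(I(E(2), 3))*(-3)) = 112*(((-4 + 3)²*(3 + 75*(-4 + 3)))*(-3)) = 112*(((-1)²*(3 + 75*(-1)))*(-3)) = 112*((1*(3 - 75))*(-3)) = 112*((1*(-72))*(-3)) = 112*(-72*(-3)) = 112*216 = 24192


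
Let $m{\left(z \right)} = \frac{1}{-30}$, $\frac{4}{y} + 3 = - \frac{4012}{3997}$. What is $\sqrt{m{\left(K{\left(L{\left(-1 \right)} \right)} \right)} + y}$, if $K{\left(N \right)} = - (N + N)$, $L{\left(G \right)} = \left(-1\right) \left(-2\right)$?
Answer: $\frac{i \sqrt{237953247870}}{480090} \approx 1.0161 i$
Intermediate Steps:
$L{\left(G \right)} = 2$
$K{\left(N \right)} = - 2 N$
$y = - \frac{15988}{16003}$ ($y = \frac{4}{-3 - \frac{4012}{3997}} = \frac{4}{- \frac{16003}{3997}} = 4 \left(- \frac{3997}{16003}\right) = - \frac{15988}{16003} \approx -0.99906$)
$m{\left(z \right)} = - \frac{1}{30}$
$\sqrt{m{\left(K{\left(L{\left(-1 \right)} \right)} \right)} + y} = \sqrt{- \frac{1}{30} - \frac{15988}{16003}} = \sqrt{- \frac{495643}{480090}} = \frac{i \sqrt{237953247870}}{480090}$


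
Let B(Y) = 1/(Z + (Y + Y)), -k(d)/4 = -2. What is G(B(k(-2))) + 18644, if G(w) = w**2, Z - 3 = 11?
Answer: 16779601/900 ≈ 18644.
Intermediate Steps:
Z = 14 (Z = 3 + 11 = 14)
k(d) = 8 (k(d) = -4*(-2) = 8)
B(Y) = 1/(14 + 2*Y) (B(Y) = 1/(14 + (Y + Y)) = 1/(14 + 2*Y))
G(B(k(-2))) + 18644 = (1/(2*(7 + 8)))**2 + 18644 = ((1/2)/15)**2 + 18644 = ((1/2)*(1/15))**2 + 18644 = (1/30)**2 + 18644 = 1/900 + 18644 = 16779601/900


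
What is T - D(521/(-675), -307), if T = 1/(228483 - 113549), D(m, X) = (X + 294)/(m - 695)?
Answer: -252019051/13494573341 ≈ -0.018676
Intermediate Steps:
D(m, X) = (294 + X)/(-695 + m)
T = 1/114934 ≈ 8.7006e-6
T - D(521/(-675), -307) = 1/114934 - (294 - 307)/(-695 + 521/(-675)) = 1/114934 - (-13)/(-695 + 521*(-1/675)) = 1/114934 - (-13)/(-695 - 521/675) = 1/114934 - (-13)/(-469646/675) = 1/114934 - (-675)*(-13)/469646 = 1/114934 - 1*8775/469646 = 1/114934 - 8775/469646 = -252019051/13494573341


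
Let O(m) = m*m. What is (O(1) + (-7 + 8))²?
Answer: 4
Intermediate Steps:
O(m) = m²
(O(1) + (-7 + 8))² = (1² + (-7 + 8))² = (1 + 1)² = 2² = 4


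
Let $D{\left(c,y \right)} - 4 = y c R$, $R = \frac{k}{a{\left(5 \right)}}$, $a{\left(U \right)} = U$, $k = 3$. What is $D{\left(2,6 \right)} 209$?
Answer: $\frac{11704}{5} \approx 2340.8$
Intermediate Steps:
$R = \frac{3}{5} \approx 0.6$
$D{\left(c,y \right)} = 4 + \frac{3 c y}{5}$ ($D{\left(c,y \right)} = 4 + y c \frac{3}{5} = 4 + c y \frac{3}{5} = 4 + \frac{3 c y}{5}$)
$D{\left(2,6 \right)} 209 = \left(4 + \frac{3}{5} \cdot 2 \cdot 6\right) 209 = \left(4 + \frac{36}{5}\right) 209 = \frac{56}{5} \cdot 209 = \frac{11704}{5}$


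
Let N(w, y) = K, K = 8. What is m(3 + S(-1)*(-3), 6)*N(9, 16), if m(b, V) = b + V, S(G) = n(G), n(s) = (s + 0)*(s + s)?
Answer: 24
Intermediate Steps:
N(w, y) = 8
n(s) = 2*s**2 (n(s) = s*(2*s) = 2*s**2)
S(G) = 2*G**2
m(b, V) = V + b
m(3 + S(-1)*(-3), 6)*N(9, 16) = (6 + (3 + (2*(-1)**2)*(-3)))*8 = (6 + (3 + (2*1)*(-3)))*8 = (6 + (3 + 2*(-3)))*8 = (6 + (3 - 6))*8 = (6 - 3)*8 = 3*8 = 24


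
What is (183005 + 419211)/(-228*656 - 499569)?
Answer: -602216/649137 ≈ -0.92772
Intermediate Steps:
(183005 + 419211)/(-228*656 - 499569) = 602216/(-149568 - 499569) = 602216/(-649137) = 602216*(-1/649137) = -602216/649137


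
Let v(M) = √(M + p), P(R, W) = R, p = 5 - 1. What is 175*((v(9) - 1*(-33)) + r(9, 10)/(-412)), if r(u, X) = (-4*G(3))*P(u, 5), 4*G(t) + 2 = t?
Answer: 2380875/412 + 175*√13 ≈ 6409.8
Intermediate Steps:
G(t) = -½ + t/4
p = 4
r(u, X) = -u (r(u, X) = (-4*(-½ + (¼)*3))*u = (-4*(-½ + ¾))*u = (-4*¼)*u = -u)
v(M) = √(4 + M) (v(M) = √(M + 4) = √(4 + M))
175*((v(9) - 1*(-33)) + r(9, 10)/(-412)) = 175*((√(4 + 9) - 1*(-33)) - 1*9/(-412)) = 175*((√13 + 33) - 9*(-1/412)) = 175*((33 + √13) + 9/412) = 175*(13605/412 + √13) = 2380875/412 + 175*√13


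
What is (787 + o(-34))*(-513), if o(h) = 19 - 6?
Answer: -410400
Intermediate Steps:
o(h) = 13
(787 + o(-34))*(-513) = (787 + 13)*(-513) = 800*(-513) = -410400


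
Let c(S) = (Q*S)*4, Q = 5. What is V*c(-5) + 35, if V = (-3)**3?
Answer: 2735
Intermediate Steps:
c(S) = 20*S (c(S) = (5*S)*4 = 20*S)
V = -27
V*c(-5) + 35 = -540*(-5) + 35 = -27*(-100) + 35 = 2700 + 35 = 2735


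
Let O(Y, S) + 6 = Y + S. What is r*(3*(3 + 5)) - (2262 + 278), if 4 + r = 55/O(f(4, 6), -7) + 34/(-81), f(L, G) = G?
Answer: -535748/189 ≈ -2834.6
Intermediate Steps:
O(Y, S) = -6 + S + Y (O(Y, S) = -6 + (Y + S) = -6 + (S + Y) = -6 + S + Y)
r = -6961/567 (r = -4 + (55/(-6 - 7 + 6) + 34/(-81)) = -4 + (55/(-7) + 34*(-1/81)) = -4 + (55*(-⅐) - 34/81) = -4 + (-55/7 - 34/81) = -4 - 4693/567 = -6961/567 ≈ -12.277)
r*(3*(3 + 5)) - (2262 + 278) = -6961*(3 + 5)/189 - (2262 + 278) = -6961*8/189 - 1*2540 = -6961/567*24 - 2540 = -55688/189 - 2540 = -535748/189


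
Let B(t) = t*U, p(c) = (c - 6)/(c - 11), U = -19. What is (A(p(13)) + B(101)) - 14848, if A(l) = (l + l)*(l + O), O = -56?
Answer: -34269/2 ≈ -17135.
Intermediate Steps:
p(c) = (-6 + c)/(-11 + c)
A(l) = 2*l*(-56 + l) (A(l) = (l + l)*(l - 56) = (2*l)*(-56 + l) = 2*l*(-56 + l))
B(t) = -19*t (B(t) = t*(-19) = -19*t)
(A(p(13)) + B(101)) - 14848 = (2*((-6 + 13)/(-11 + 13))*(-56 + (-6 + 13)/(-11 + 13)) - 19*101) - 14848 = (2*(7/2)*(-56 + 7/2) - 1919) - 14848 = (2*(7/2)*(-105/2) - 1919) - 14848 = (-735/2 - 1919) - 14848 = -4573/2 - 14848 = -34269/2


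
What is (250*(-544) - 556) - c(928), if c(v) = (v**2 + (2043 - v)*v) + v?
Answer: -2033388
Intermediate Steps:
c(v) = v + v**2 + v*(2043 - v) (c(v) = (v**2 + v*(2043 - v)) + v = v + v**2 + v*(2043 - v))
(250*(-544) - 556) - c(928) = (250*(-544) - 556) - 2044*928 = (-136000 - 556) - 1*1896832 = -136556 - 1896832 = -2033388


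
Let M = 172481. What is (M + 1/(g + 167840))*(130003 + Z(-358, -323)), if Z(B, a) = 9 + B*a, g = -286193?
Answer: 1671509980976544/39451 ≈ 4.2369e+10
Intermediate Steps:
(M + 1/(g + 167840))*(130003 + Z(-358, -323)) = (172481 + 1/(-286193 + 167840))*(130003 + (9 - 358*(-323))) = (172481 + 1/(-118353))*(130003 + (9 + 115634)) = (172481 - 1/118353)*(130003 + 115643) = (20413643792/118353)*245646 = 1671509980976544/39451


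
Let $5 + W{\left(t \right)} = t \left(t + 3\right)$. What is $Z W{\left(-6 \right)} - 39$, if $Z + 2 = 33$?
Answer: $364$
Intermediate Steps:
$W{\left(t \right)} = -5 + t \left(3 + t\right)$ ($W{\left(t \right)} = -5 + t \left(t + 3\right) = -5 + t \left(3 + t\right)$)
$Z = 31$ ($Z = -2 + 33 = 31$)
$Z W{\left(-6 \right)} - 39 = 31 \left(-5 + \left(-6\right)^{2} + 3 \left(-6\right)\right) - 39 = 31 \left(-5 + 36 - 18\right) - 39 = 31 \cdot 13 - 39 = 403 - 39 = 364$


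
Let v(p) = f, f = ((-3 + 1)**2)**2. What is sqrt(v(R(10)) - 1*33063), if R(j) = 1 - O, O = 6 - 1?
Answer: I*sqrt(33047) ≈ 181.79*I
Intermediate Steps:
O = 5
R(j) = -4 (R(j) = 1 - 1*5 = 1 - 5 = -4)
f = 16 (f = ((-2)**2)**2 = 4**2 = 16)
v(p) = 16
sqrt(v(R(10)) - 1*33063) = sqrt(16 - 1*33063) = sqrt(16 - 33063) = sqrt(-33047) = I*sqrt(33047)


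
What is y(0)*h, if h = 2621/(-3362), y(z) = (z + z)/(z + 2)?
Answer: 0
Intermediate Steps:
y(z) = 2*z/(2 + z) (y(z) = (2*z)/(2 + z) = 2*z/(2 + z))
h = -2621/3362 (h = 2621*(-1/3362) = -2621/3362 ≈ -0.77960)
y(0)*h = (2*0/(2 + 0))*(-2621/3362) = (2*0/2)*(-2621/3362) = (2*0*(½))*(-2621/3362) = 0*(-2621/3362) = 0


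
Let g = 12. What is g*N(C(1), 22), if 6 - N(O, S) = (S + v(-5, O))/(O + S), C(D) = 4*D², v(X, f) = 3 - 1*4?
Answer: 810/13 ≈ 62.308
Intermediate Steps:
v(X, f) = -1 (v(X, f) = 3 - 4 = -1)
N(O, S) = 6 - (-1 + S)/(O + S) (N(O, S) = 6 - (S - 1)/(O + S) = 6 - (-1 + S)/(O + S))
g*N(C(1), 22) = 12*((1 + 5*22 + 6*(4*1²))/(4*1² + 22)) = 12*((1 + 110 + 6*(4*1))/(4*1 + 22)) = 12*((1 + 110 + 6*4)/(4 + 22)) = 12*((1 + 110 + 24)/26) = 12*((1/26)*135) = 12*(135/26) = 810/13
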